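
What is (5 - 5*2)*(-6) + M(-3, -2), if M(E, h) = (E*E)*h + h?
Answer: 10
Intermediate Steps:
M(E, h) = h + h*E**2 (M(E, h) = E**2*h + h = h*E**2 + h = h + h*E**2)
(5 - 5*2)*(-6) + M(-3, -2) = (5 - 5*2)*(-6) - 2*(1 + (-3)**2) = (5 - 10)*(-6) - 2*(1 + 9) = -5*(-6) - 2*10 = 30 - 20 = 10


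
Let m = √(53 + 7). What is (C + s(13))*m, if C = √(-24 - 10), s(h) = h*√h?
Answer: 26*√195 + 2*I*√510 ≈ 363.07 + 45.166*I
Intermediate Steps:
s(h) = h^(3/2)
m = 2*√15 (m = √60 = 2*√15 ≈ 7.7460)
C = I*√34 (C = √(-34) = I*√34 ≈ 5.8309*I)
(C + s(13))*m = (I*√34 + 13^(3/2))*(2*√15) = (I*√34 + 13*√13)*(2*√15) = (13*√13 + I*√34)*(2*√15) = 2*√15*(13*√13 + I*√34)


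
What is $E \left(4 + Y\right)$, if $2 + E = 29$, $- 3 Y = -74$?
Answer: $774$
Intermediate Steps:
$Y = \frac{74}{3}$ ($Y = \left(- \frac{1}{3}\right) \left(-74\right) = \frac{74}{3} \approx 24.667$)
$E = 27$ ($E = -2 + 29 = 27$)
$E \left(4 + Y\right) = 27 \left(4 + \frac{74}{3}\right) = 27 \cdot \frac{86}{3} = 774$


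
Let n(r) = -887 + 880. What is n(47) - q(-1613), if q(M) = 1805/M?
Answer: -9486/1613 ≈ -5.8810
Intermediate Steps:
n(r) = -7
n(47) - q(-1613) = -7 - 1805/(-1613) = -7 - 1805*(-1)/1613 = -7 - 1*(-1805/1613) = -7 + 1805/1613 = -9486/1613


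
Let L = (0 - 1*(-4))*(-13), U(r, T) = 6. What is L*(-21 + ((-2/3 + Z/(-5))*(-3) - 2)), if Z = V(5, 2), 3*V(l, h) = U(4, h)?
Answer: 5148/5 ≈ 1029.6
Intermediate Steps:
V(l, h) = 2 (V(l, h) = (⅓)*6 = 2)
Z = 2
L = -52 (L = (0 + 4)*(-13) = 4*(-13) = -52)
L*(-21 + ((-2/3 + Z/(-5))*(-3) - 2)) = -52*(-21 + ((-2/3 + 2/(-5))*(-3) - 2)) = -52*(-21 + ((-2*⅓ + 2*(-⅕))*(-3) - 2)) = -52*(-21 + ((-⅔ - ⅖)*(-3) - 2)) = -52*(-21 + (-16/15*(-3) - 2)) = -52*(-21 + (16/5 - 2)) = -52*(-21 + 6/5) = -52*(-99/5) = 5148/5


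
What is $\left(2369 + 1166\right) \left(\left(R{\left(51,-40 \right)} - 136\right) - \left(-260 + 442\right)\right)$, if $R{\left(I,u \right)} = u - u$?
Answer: $-1124130$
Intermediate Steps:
$R{\left(I,u \right)} = 0$
$\left(2369 + 1166\right) \left(\left(R{\left(51,-40 \right)} - 136\right) - \left(-260 + 442\right)\right) = \left(2369 + 1166\right) \left(\left(0 - 136\right) - \left(-260 + 442\right)\right) = 3535 \left(\left(0 - 136\right) - 182\right) = 3535 \left(-136 - 182\right) = 3535 \left(-318\right) = -1124130$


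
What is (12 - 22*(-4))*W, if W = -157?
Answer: -15700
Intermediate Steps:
(12 - 22*(-4))*W = (12 - 22*(-4))*(-157) = (12 + 88)*(-157) = 100*(-157) = -15700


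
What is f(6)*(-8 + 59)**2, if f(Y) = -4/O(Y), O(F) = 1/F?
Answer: -62424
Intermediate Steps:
f(Y) = -4*Y
f(6)*(-8 + 59)**2 = (-4*6)*(-8 + 59)**2 = -24*51**2 = -24*2601 = -62424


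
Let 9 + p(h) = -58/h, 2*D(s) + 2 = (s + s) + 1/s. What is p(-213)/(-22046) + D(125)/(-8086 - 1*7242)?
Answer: -69225372899/8997148968000 ≈ -0.0076941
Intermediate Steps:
D(s) = -1 + s + 1/(2*s) (D(s) = -1 + ((s + s) + 1/s)/2 = -1 + (2*s + 1/s)/2 = -1 + (1/s + 2*s)/2 = -1 + (s + 1/(2*s)) = -1 + s + 1/(2*s))
p(h) = -9 - 58/h
p(-213)/(-22046) + D(125)/(-8086 - 1*7242) = (-9 - 58/(-213))/(-22046) + (-1 + 125 + (1/2)/125)/(-8086 - 1*7242) = (-9 - 58*(-1/213))*(-1/22046) + (-1 + 125 + (1/2)*(1/125))/(-8086 - 7242) = (-9 + 58/213)*(-1/22046) + (-1 + 125 + 1/250)/(-15328) = -1859/213*(-1/22046) + (31001/250)*(-1/15328) = 1859/4695798 - 31001/3832000 = -69225372899/8997148968000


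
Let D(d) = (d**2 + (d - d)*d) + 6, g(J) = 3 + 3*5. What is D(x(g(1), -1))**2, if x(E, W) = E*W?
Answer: 108900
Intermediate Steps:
g(J) = 18 (g(J) = 3 + 15 = 18)
D(d) = 6 + d**2 (D(d) = (d**2 + 0*d) + 6 = (d**2 + 0) + 6 = d**2 + 6 = 6 + d**2)
D(x(g(1), -1))**2 = (6 + (18*(-1))**2)**2 = (6 + (-18)**2)**2 = (6 + 324)**2 = 330**2 = 108900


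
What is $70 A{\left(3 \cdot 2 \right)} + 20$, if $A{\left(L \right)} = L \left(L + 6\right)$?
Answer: $5060$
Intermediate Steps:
$A{\left(L \right)} = L \left(6 + L\right)$
$70 A{\left(3 \cdot 2 \right)} + 20 = 70 \cdot 3 \cdot 2 \left(6 + 3 \cdot 2\right) + 20 = 70 \cdot 6 \left(6 + 6\right) + 20 = 70 \cdot 6 \cdot 12 + 20 = 70 \cdot 72 + 20 = 5040 + 20 = 5060$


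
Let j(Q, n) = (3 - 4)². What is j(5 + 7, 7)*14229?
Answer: 14229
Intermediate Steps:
j(Q, n) = 1 (j(Q, n) = (-1)² = 1)
j(5 + 7, 7)*14229 = 1*14229 = 14229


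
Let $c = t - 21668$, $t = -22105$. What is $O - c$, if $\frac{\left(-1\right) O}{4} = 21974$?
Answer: $-44123$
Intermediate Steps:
$O = -87896$ ($O = \left(-4\right) 21974 = -87896$)
$c = -43773$ ($c = -22105 - 21668 = -43773$)
$O - c = -87896 - -43773 = -87896 + 43773 = -44123$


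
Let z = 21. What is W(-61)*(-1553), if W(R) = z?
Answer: -32613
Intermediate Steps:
W(R) = 21
W(-61)*(-1553) = 21*(-1553) = -32613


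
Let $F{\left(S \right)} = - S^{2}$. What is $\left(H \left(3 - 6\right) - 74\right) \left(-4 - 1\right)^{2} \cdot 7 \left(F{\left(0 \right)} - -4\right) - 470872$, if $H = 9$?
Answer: $-541572$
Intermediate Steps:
$\left(H \left(3 - 6\right) - 74\right) \left(-4 - 1\right)^{2} \cdot 7 \left(F{\left(0 \right)} - -4\right) - 470872 = \left(9 \left(3 - 6\right) - 74\right) \left(-4 - 1\right)^{2} \cdot 7 \left(- 0^{2} - -4\right) - 470872 = \left(9 \left(-3\right) - 74\right) \left(-5\right)^{2} \cdot 7 \left(\left(-1\right) 0 + 4\right) - 470872 = \left(-27 - 74\right) 25 \cdot 7 \left(0 + 4\right) - 470872 = - 101 \cdot 175 \cdot 4 - 470872 = \left(-101\right) 700 - 470872 = -70700 - 470872 = -541572$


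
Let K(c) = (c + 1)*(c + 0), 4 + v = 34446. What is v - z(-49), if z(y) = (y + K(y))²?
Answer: -5269367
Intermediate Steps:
v = 34442 (v = -4 + 34446 = 34442)
K(c) = c*(1 + c) (K(c) = (1 + c)*c = c*(1 + c))
z(y) = (y + y*(1 + y))²
v - z(-49) = 34442 - (-49)²*(2 - 49)² = 34442 - 2401*(-47)² = 34442 - 2401*2209 = 34442 - 1*5303809 = 34442 - 5303809 = -5269367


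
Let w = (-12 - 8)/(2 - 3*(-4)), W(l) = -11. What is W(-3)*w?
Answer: 110/7 ≈ 15.714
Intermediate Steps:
w = -10/7 (w = -20/(2 + 12) = -20/14 = -20*1/14 = -10/7 ≈ -1.4286)
W(-3)*w = -11*(-10/7) = 110/7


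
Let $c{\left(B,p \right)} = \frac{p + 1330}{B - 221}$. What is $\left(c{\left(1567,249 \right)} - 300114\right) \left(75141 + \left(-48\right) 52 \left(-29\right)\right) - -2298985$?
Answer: $- \frac{59589904450315}{1346} \approx -4.4272 \cdot 10^{10}$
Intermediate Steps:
$c{\left(B,p \right)} = \frac{1330 + p}{-221 + B}$
$\left(c{\left(1567,249 \right)} - 300114\right) \left(75141 + \left(-48\right) 52 \left(-29\right)\right) - -2298985 = \left(\frac{1330 + 249}{-221 + 1567} - 300114\right) \left(75141 + \left(-48\right) 52 \left(-29\right)\right) - -2298985 = \left(\frac{1}{1346} \cdot 1579 - 300114\right) \left(75141 - -72384\right) + 2298985 = \left(\frac{1}{1346} \cdot 1579 - 300114\right) \left(75141 + 72384\right) + 2298985 = \left(\frac{1579}{1346} - 300114\right) 147525 + 2298985 = \left(- \frac{403951865}{1346}\right) 147525 + 2298985 = - \frac{59592998884125}{1346} + 2298985 = - \frac{59589904450315}{1346}$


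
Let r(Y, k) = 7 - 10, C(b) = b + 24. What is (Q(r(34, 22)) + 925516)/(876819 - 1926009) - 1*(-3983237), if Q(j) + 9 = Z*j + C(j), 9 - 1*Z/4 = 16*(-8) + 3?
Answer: 417917150411/104919 ≈ 3.9832e+6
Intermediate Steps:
C(b) = 24 + b
Z = 536 (Z = 36 - 4*(16*(-8) + 3) = 36 - 4*(-128 + 3) = 36 - 4*(-125) = 36 + 500 = 536)
r(Y, k) = -3
Q(j) = 15 + 537*j (Q(j) = -9 + (536*j + (24 + j)) = -9 + (24 + 537*j) = 15 + 537*j)
(Q(r(34, 22)) + 925516)/(876819 - 1926009) - 1*(-3983237) = ((15 + 537*(-3)) + 925516)/(876819 - 1926009) - 1*(-3983237) = ((15 - 1611) + 925516)/(-1049190) + 3983237 = (-1596 + 925516)*(-1/1049190) + 3983237 = 923920*(-1/1049190) + 3983237 = -92392/104919 + 3983237 = 417917150411/104919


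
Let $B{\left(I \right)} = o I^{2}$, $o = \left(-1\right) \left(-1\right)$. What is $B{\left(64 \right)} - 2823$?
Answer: $1273$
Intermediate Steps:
$o = 1$
$B{\left(I \right)} = I^{2}$ ($B{\left(I \right)} = 1 I^{2} = I^{2}$)
$B{\left(64 \right)} - 2823 = 64^{2} - 2823 = 4096 - 2823 = 1273$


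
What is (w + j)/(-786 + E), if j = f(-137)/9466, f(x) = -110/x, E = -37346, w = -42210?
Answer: 27369850355/24725589572 ≈ 1.1069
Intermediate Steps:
j = 55/648421 (j = -110/(-137)/9466 = -110*(-1/137)*(1/9466) = (110/137)*(1/9466) = 55/648421 ≈ 8.4821e-5)
(w + j)/(-786 + E) = (-42210 + 55/648421)/(-786 - 37346) = -27369850355/648421/(-38132) = -27369850355/648421*(-1/38132) = 27369850355/24725589572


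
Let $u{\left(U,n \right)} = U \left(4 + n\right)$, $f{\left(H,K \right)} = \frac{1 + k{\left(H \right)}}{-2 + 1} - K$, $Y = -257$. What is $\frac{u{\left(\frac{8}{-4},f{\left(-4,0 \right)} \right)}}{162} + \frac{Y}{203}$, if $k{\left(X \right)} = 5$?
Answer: $- \frac{20411}{16443} \approx -1.2413$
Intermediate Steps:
$f{\left(H,K \right)} = -6 - K$ ($f{\left(H,K \right)} = \frac{1 + 5}{-2 + 1} - K = \frac{6}{-1} - K = 6 \left(-1\right) - K = -6 - K$)
$\frac{u{\left(\frac{8}{-4},f{\left(-4,0 \right)} \right)}}{162} + \frac{Y}{203} = \frac{\frac{8}{-4} \left(4 - 6\right)}{162} - \frac{257}{203} = 8 \left(- \frac{1}{4}\right) \left(4 + \left(-6 + 0\right)\right) \frac{1}{162} - \frac{257}{203} = - 2 \left(4 - 6\right) \frac{1}{162} - \frac{257}{203} = \left(-2\right) \left(-2\right) \frac{1}{162} - \frac{257}{203} = 4 \cdot \frac{1}{162} - \frac{257}{203} = \frac{2}{81} - \frac{257}{203} = - \frac{20411}{16443}$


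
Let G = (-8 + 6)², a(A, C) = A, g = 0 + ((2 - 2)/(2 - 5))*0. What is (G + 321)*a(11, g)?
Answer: 3575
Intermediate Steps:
g = 0 (g = 0 + (0/(-3))*0 = 0 + (0*(-⅓))*0 = 0 + 0*0 = 0 + 0 = 0)
G = 4 (G = (-2)² = 4)
(G + 321)*a(11, g) = (4 + 321)*11 = 325*11 = 3575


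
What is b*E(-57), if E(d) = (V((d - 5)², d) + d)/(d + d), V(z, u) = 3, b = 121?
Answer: 1089/19 ≈ 57.316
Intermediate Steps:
E(d) = (3 + d)/(2*d) (E(d) = (3 + d)/(d + d) = (3 + d)/((2*d)) = (3 + d)*(1/(2*d)) = (3 + d)/(2*d))
b*E(-57) = 121*((½)*(3 - 57)/(-57)) = 121*((½)*(-1/57)*(-54)) = 121*(9/19) = 1089/19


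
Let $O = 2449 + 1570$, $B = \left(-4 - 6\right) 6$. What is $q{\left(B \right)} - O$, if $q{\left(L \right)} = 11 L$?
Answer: $-4679$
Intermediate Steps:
$B = -60$ ($B = \left(-4 - 6\right) 6 = \left(-10\right) 6 = -60$)
$O = 4019$
$q{\left(B \right)} - O = 11 \left(-60\right) - 4019 = -660 - 4019 = -4679$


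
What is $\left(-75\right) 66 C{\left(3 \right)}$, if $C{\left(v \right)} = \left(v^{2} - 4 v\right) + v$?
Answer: $0$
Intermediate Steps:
$C{\left(v \right)} = v^{2} - 3 v$
$\left(-75\right) 66 C{\left(3 \right)} = \left(-75\right) 66 \cdot 3 \left(-3 + 3\right) = - 4950 \cdot 3 \cdot 0 = \left(-4950\right) 0 = 0$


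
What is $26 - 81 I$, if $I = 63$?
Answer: $-5077$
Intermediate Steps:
$26 - 81 I = 26 - 5103 = -5077$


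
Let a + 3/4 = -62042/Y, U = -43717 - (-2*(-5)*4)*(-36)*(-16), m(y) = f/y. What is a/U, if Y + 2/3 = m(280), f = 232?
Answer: 26057691/4539476 ≈ 5.7402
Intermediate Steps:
m(y) = 232/y
Y = 17/105 (Y = -⅔ + 232/280 = -⅔ + 232*(1/280) = -⅔ + 29/35 = 17/105 ≈ 0.16190)
U = -66757 (U = -43717 - (10*4)*(-36)*(-16) = -43717 - 40*(-36)*(-16) = -43717 - (-1440)*(-16) = -43717 - 1*23040 = -43717 - 23040 = -66757)
a = -26057691/68 (a = -¾ - 62042/17/105 = -¾ - 62042*105/17 = -¾ - 6514410/17 = -26057691/68 ≈ -3.8320e+5)
a/U = -26057691/68/(-66757) = -26057691/68*(-1/66757) = 26057691/4539476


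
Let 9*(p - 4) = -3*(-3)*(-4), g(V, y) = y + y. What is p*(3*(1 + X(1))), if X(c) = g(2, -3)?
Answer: 0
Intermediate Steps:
g(V, y) = 2*y
X(c) = -6 (X(c) = 2*(-3) = -6)
p = 0 (p = 4 + (-3*(-3)*(-4))/9 = 4 + (9*(-4))/9 = 4 + (1/9)*(-36) = 4 - 4 = 0)
p*(3*(1 + X(1))) = 0*(3*(1 - 6)) = 0*(3*(-5)) = 0*(-15) = 0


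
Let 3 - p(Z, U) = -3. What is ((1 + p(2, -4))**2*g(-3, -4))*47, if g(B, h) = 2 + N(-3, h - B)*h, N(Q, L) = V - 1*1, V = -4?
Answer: 50666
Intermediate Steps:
N(Q, L) = -5 (N(Q, L) = -4 - 1*1 = -4 - 1 = -5)
g(B, h) = 2 - 5*h
p(Z, U) = 6 (p(Z, U) = 3 - 1*(-3) = 3 + 3 = 6)
((1 + p(2, -4))**2*g(-3, -4))*47 = ((1 + 6)**2*(2 - 5*(-4)))*47 = (7**2*(2 + 20))*47 = (49*22)*47 = 1078*47 = 50666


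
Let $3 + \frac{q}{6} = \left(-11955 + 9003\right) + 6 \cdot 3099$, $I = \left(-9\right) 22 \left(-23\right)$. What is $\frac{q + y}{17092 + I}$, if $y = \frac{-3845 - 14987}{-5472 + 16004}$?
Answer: $\frac{123530107}{28496959} \approx 4.3349$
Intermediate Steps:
$I = 4554$ ($I = \left(-198\right) \left(-23\right) = 4554$)
$q = 93834$ ($q = -18 + 6 \left(\left(-11955 + 9003\right) + 6 \cdot 3099\right) = -18 + 6 \left(-2952 + 18594\right) = -18 + 6 \cdot 15642 = -18 + 93852 = 93834$)
$y = - \frac{4708}{2633}$ ($y = - \frac{18832}{10532} = \left(-18832\right) \frac{1}{10532} = - \frac{4708}{2633} \approx -1.7881$)
$\frac{q + y}{17092 + I} = \frac{93834 - \frac{4708}{2633}}{17092 + 4554} = \frac{247060214}{2633 \cdot 21646} = \frac{247060214}{2633} \cdot \frac{1}{21646} = \frac{123530107}{28496959}$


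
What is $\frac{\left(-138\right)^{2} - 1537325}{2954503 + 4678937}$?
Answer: $- \frac{1518281}{7633440} \approx -0.1989$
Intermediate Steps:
$\frac{\left(-138\right)^{2} - 1537325}{2954503 + 4678937} = \frac{19044 - 1537325}{7633440} = \left(-1518281\right) \frac{1}{7633440} = - \frac{1518281}{7633440}$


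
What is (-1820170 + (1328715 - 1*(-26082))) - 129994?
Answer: -595367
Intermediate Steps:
(-1820170 + (1328715 - 1*(-26082))) - 129994 = (-1820170 + (1328715 + 26082)) - 129994 = (-1820170 + 1354797) - 129994 = -465373 - 129994 = -595367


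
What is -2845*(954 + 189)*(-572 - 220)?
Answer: 2575453320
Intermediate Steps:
-2845*(954 + 189)*(-572 - 220) = -3251835*(-792) = -2845*(-905256) = 2575453320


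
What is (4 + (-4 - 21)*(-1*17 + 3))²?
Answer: 125316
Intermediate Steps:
(4 + (-4 - 21)*(-1*17 + 3))² = (4 - 25*(-17 + 3))² = (4 - 25*(-14))² = (4 + 350)² = 354² = 125316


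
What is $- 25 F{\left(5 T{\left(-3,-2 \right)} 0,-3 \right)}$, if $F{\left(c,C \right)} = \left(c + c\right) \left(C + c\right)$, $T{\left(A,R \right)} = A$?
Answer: $0$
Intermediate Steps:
$F{\left(c,C \right)} = 2 c \left(C + c\right)$
$- 25 F{\left(5 T{\left(-3,-2 \right)} 0,-3 \right)} = - 25 \cdot 2 \cdot 5 \left(-3\right) 0 \left(-3 + 5 \left(-3\right) 0\right) = - 25 \cdot 2 \left(\left(-15\right) 0\right) \left(-3 - 0\right) = - 25 \cdot 2 \cdot 0 \left(-3 + 0\right) = - 25 \cdot 2 \cdot 0 \left(-3\right) = \left(-25\right) 0 = 0$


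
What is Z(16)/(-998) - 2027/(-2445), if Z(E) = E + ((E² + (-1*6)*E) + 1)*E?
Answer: -2157247/1220055 ≈ -1.7682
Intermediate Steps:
Z(E) = E + E*(1 + E² - 6*E) (Z(E) = E + ((E² - 6*E) + 1)*E = E + (1 + E² - 6*E)*E = E + E*(1 + E² - 6*E))
Z(16)/(-998) - 2027/(-2445) = (16*(2 + 16² - 6*16))/(-998) - 2027/(-2445) = (16*(2 + 256 - 96))*(-1/998) - 2027*(-1/2445) = (16*162)*(-1/998) + 2027/2445 = 2592*(-1/998) + 2027/2445 = -1296/499 + 2027/2445 = -2157247/1220055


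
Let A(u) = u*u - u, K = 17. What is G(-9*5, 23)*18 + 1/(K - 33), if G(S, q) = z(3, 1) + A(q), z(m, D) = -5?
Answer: 144287/16 ≈ 9017.9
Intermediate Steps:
A(u) = u² - u
G(S, q) = -5 + q*(-1 + q)
G(-9*5, 23)*18 + 1/(K - 33) = (-5 + 23*(-1 + 23))*18 + 1/(17 - 33) = (-5 + 23*22)*18 + 1/(-16) = (-5 + 506)*18 - 1/16 = 501*18 - 1/16 = 9018 - 1/16 = 144287/16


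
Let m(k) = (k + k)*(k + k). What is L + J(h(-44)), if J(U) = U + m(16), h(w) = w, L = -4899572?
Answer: -4898592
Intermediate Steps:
m(k) = 4*k² (m(k) = (2*k)*(2*k) = 4*k²)
J(U) = 1024 + U (J(U) = U + 4*16² = U + 4*256 = U + 1024 = 1024 + U)
L + J(h(-44)) = -4899572 + (1024 - 44) = -4899572 + 980 = -4898592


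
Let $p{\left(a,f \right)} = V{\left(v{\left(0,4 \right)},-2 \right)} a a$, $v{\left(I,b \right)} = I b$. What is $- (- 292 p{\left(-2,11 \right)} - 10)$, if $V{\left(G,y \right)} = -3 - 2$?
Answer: $-5830$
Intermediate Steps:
$V{\left(G,y \right)} = -5$ ($V{\left(G,y \right)} = -3 - 2 = -5$)
$p{\left(a,f \right)} = - 5 a^{2}$ ($p{\left(a,f \right)} = - 5 a a = - 5 a^{2}$)
$- (- 292 p{\left(-2,11 \right)} - 10) = - (- 292 \left(- 5 \left(-2\right)^{2}\right) - 10) = - (- 292 \left(\left(-5\right) 4\right) - 10) = - (\left(-292\right) \left(-20\right) - 10) = - (5840 - 10) = \left(-1\right) 5830 = -5830$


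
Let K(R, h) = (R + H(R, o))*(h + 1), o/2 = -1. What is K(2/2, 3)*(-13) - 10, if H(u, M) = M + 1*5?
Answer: -218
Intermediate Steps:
o = -2 (o = 2*(-1) = -2)
H(u, M) = 5 + M (H(u, M) = M + 5 = 5 + M)
K(R, h) = (1 + h)*(3 + R) (K(R, h) = (R + (5 - 2))*(h + 1) = (R + 3)*(1 + h) = (3 + R)*(1 + h) = (1 + h)*(3 + R))
K(2/2, 3)*(-13) - 10 = (3 + 2/2 + 3*3 + (2/2)*3)*(-13) - 10 = (3 + 2*(½) + 9 + (2*(½))*3)*(-13) - 10 = (3 + 1 + 9 + 1*3)*(-13) - 10 = (3 + 1 + 9 + 3)*(-13) - 10 = 16*(-13) - 10 = -208 - 10 = -218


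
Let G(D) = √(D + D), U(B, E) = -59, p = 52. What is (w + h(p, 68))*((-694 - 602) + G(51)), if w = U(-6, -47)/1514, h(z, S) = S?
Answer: -66674664/757 + 102893*√102/1514 ≈ -87391.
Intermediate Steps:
G(D) = √2*√D (G(D) = √(2*D) = √2*√D)
w = -59/1514 ≈ -0.038970
(w + h(p, 68))*((-694 - 602) + G(51)) = (-59/1514 + 68)*((-694 - 602) + √2*√51) = 102893*(-1296 + √102)/1514 = -66674664/757 + 102893*√102/1514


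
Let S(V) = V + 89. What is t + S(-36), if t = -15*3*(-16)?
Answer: 773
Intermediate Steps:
S(V) = 89 + V
t = 720 (t = -45*(-16) = 720)
t + S(-36) = 720 + (89 - 36) = 720 + 53 = 773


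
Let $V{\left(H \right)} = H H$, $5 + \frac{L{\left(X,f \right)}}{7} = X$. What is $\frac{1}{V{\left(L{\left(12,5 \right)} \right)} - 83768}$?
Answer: $- \frac{1}{81367} \approx -1.229 \cdot 10^{-5}$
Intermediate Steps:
$L{\left(X,f \right)} = -35 + 7 X$
$V{\left(H \right)} = H^{2}$
$\frac{1}{V{\left(L{\left(12,5 \right)} \right)} - 83768} = \frac{1}{\left(-35 + 7 \cdot 12\right)^{2} - 83768} = \frac{1}{\left(-35 + 84\right)^{2} - 83768} = \frac{1}{49^{2} - 83768} = \frac{1}{2401 - 83768} = \frac{1}{-81367} = - \frac{1}{81367}$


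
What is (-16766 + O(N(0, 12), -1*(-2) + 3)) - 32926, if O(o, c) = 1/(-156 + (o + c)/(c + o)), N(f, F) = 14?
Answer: -7702261/155 ≈ -49692.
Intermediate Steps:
O(o, c) = -1/155 (O(o, c) = 1/(-156 + (c + o)/(c + o)) = 1/(-156 + 1) = 1/(-155) = -1/155)
(-16766 + O(N(0, 12), -1*(-2) + 3)) - 32926 = (-16766 - 1/155) - 32926 = -2598731/155 - 32926 = -7702261/155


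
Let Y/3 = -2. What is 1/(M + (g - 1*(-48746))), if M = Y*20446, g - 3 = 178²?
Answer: -1/42243 ≈ -2.3673e-5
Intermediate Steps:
Y = -6 (Y = 3*(-2) = -6)
g = 31687 (g = 3 + 178² = 3 + 31684 = 31687)
M = -122676 (M = -6*20446 = -122676)
1/(M + (g - 1*(-48746))) = 1/(-122676 + (31687 - 1*(-48746))) = 1/(-122676 + (31687 + 48746)) = 1/(-122676 + 80433) = 1/(-42243) = -1/42243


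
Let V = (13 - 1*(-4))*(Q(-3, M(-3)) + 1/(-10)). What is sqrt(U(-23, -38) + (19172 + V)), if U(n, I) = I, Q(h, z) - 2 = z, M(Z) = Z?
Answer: sqrt(1911530)/10 ≈ 138.26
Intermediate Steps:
Q(h, z) = 2 + z
V = -187/10 (V = (13 - 1*(-4))*((2 - 3) + 1/(-10)) = (13 + 4)*(-1 - 1/10) = 17*(-11/10) = -187/10 ≈ -18.700)
sqrt(U(-23, -38) + (19172 + V)) = sqrt(-38 + (19172 - 187/10)) = sqrt(-38 + 191533/10) = sqrt(191153/10) = sqrt(1911530)/10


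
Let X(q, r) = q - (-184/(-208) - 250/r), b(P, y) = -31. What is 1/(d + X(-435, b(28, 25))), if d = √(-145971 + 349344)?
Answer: 288405338/4081122899 + 1948908*√22597/4081122899 ≈ 0.14245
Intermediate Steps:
d = 3*√22597 (d = √203373 = 3*√22597 ≈ 450.97)
X(q, r) = -23/26 + q + 250/r (X(q, r) = q - (-184*(-1/208) - 250/r) = q - (23/26 - 250/r) = q + (-23/26 + 250/r) = -23/26 + q + 250/r)
1/(d + X(-435, b(28, 25))) = 1/(3*√22597 + (-23/26 - 435 + 250/(-31))) = 1/(3*√22597 + (-23/26 - 435 + 250*(-1/31))) = 1/(3*√22597 + (-23/26 - 435 - 250/31)) = 1/(3*√22597 - 357823/806) = 1/(-357823/806 + 3*√22597)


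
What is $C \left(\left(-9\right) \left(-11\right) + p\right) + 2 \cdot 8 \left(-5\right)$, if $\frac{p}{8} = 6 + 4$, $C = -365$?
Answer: $-65415$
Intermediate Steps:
$p = 80$ ($p = 8 \left(6 + 4\right) = 8 \cdot 10 = 80$)
$C \left(\left(-9\right) \left(-11\right) + p\right) + 2 \cdot 8 \left(-5\right) = - 365 \left(\left(-9\right) \left(-11\right) + 80\right) + 2 \cdot 8 \left(-5\right) = - 365 \left(99 + 80\right) + 16 \left(-5\right) = \left(-365\right) 179 - 80 = -65335 - 80 = -65415$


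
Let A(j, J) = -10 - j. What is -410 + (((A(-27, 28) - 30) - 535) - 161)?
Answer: -1119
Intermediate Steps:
-410 + (((A(-27, 28) - 30) - 535) - 161) = -410 + ((((-10 - 1*(-27)) - 30) - 535) - 161) = -410 + ((((-10 + 27) - 30) - 535) - 161) = -410 + (((17 - 30) - 535) - 161) = -410 + ((-13 - 535) - 161) = -410 + (-548 - 161) = -410 - 709 = -1119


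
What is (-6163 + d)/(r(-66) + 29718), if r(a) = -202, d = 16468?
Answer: 10305/29516 ≈ 0.34913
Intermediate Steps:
(-6163 + d)/(r(-66) + 29718) = (-6163 + 16468)/(-202 + 29718) = 10305/29516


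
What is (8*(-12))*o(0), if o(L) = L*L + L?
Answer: 0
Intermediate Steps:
o(L) = L + L² (o(L) = L² + L = L + L²)
(8*(-12))*o(0) = (8*(-12))*(0*(1 + 0)) = -0 = -96*0 = 0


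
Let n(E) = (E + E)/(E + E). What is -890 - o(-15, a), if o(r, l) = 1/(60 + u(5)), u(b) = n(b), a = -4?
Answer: -54291/61 ≈ -890.02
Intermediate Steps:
n(E) = 1 (n(E) = (2*E)/((2*E)) = (2*E)*(1/(2*E)) = 1)
u(b) = 1
o(r, l) = 1/61 (o(r, l) = 1/(60 + 1) = 1/61)
-890 - o(-15, a) = -890 - 1*1/61 = -890 - 1/61 = -54291/61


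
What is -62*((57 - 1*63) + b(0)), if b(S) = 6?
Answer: 0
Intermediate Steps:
-62*((57 - 1*63) + b(0)) = -62*((57 - 1*63) + 6) = -62*((57 - 63) + 6) = -62*(-6 + 6) = -62*0 = 0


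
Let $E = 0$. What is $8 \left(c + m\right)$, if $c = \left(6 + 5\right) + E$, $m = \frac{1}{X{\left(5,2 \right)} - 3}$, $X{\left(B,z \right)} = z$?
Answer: $80$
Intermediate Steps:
$m = -1$ ($m = \frac{1}{2 - 3} = \frac{1}{-1} = -1$)
$c = 11$ ($c = \left(6 + 5\right) + 0 = 11 + 0 = 11$)
$8 \left(c + m\right) = 8 \left(11 - 1\right) = 8 \cdot 10 = 80$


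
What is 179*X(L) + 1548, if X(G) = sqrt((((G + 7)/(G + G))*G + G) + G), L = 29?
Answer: 1548 + 358*sqrt(19) ≈ 3108.5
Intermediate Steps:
X(G) = sqrt(7/2 + 5*G/2) (X(G) = sqrt((((7 + G)/((2*G)))*G + G) + G) = sqrt((((7 + G)*(1/(2*G)))*G + G) + G) = sqrt((((7 + G)/(2*G))*G + G) + G) = sqrt(((7/2 + G/2) + G) + G) = sqrt((7/2 + 3*G/2) + G) = sqrt(7/2 + 5*G/2))
179*X(L) + 1548 = 179*(sqrt(14 + 10*29)/2) + 1548 = 179*(sqrt(14 + 290)/2) + 1548 = 179*(sqrt(304)/2) + 1548 = 179*((4*sqrt(19))/2) + 1548 = 179*(2*sqrt(19)) + 1548 = 358*sqrt(19) + 1548 = 1548 + 358*sqrt(19)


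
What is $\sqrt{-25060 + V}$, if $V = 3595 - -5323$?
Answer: $i \sqrt{16142} \approx 127.05 i$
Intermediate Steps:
$V = 8918$ ($V = 3595 + 5323 = 8918$)
$\sqrt{-25060 + V} = \sqrt{-25060 + 8918} = \sqrt{-16142} = i \sqrt{16142}$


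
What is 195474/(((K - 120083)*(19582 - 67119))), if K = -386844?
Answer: 195474/24097788799 ≈ 8.1117e-6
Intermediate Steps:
195474/(((K - 120083)*(19582 - 67119))) = 195474/(((-386844 - 120083)*(19582 - 67119))) = 195474/((-506927*(-47537))) = 195474/24097788799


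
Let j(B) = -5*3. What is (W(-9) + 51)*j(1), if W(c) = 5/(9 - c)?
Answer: -4615/6 ≈ -769.17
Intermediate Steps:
j(B) = -15
(W(-9) + 51)*j(1) = (-5/(-9 - 9) + 51)*(-15) = (-5/(-18) + 51)*(-15) = (-5*(-1/18) + 51)*(-15) = (5/18 + 51)*(-15) = (923/18)*(-15) = -4615/6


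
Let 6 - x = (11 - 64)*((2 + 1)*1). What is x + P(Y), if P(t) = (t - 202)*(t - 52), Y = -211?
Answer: 108784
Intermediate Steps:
x = 165 (x = 6 - (11 - 64)*(2 + 1)*1 = 6 - (-53)*3*1 = 6 - (-53)*3 = 6 - 1*(-159) = 6 + 159 = 165)
P(t) = (-202 + t)*(-52 + t)
x + P(Y) = 165 + (10504 + (-211)² - 254*(-211)) = 165 + (10504 + 44521 + 53594) = 165 + 108619 = 108784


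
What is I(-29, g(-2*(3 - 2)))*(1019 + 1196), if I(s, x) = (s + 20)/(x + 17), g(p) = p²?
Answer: -6645/7 ≈ -949.29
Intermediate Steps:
I(s, x) = (20 + s)/(17 + x)
I(-29, g(-2*(3 - 2)))*(1019 + 1196) = ((20 - 29)/(17 + (-2*(3 - 2))²))*(1019 + 1196) = (-9/(17 + (-2*1)²))*2215 = (-9/(17 + (-2)²))*2215 = (-9/(17 + 4))*2215 = (-9/21)*2215 = ((1/21)*(-9))*2215 = -3/7*2215 = -6645/7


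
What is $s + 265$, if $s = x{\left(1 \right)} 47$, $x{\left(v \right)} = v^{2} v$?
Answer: $312$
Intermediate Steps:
$x{\left(v \right)} = v^{3}$
$s = 47$ ($s = 1^{3} \cdot 47 = 1 \cdot 47 = 47$)
$s + 265 = 47 + 265 = 312$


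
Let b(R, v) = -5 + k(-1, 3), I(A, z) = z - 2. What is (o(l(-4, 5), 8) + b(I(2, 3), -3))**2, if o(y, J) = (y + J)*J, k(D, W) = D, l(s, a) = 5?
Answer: 9604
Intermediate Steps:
I(A, z) = -2 + z
b(R, v) = -6 (b(R, v) = -5 - 1 = -6)
o(y, J) = J*(J + y) (o(y, J) = (J + y)*J = J*(J + y))
(o(l(-4, 5), 8) + b(I(2, 3), -3))**2 = (8*(8 + 5) - 6)**2 = (8*13 - 6)**2 = (104 - 6)**2 = 98**2 = 9604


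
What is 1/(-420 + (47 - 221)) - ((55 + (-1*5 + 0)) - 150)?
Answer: 59399/594 ≈ 99.998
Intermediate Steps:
1/(-420 + (47 - 221)) - ((55 + (-1*5 + 0)) - 150) = 1/(-420 - 174) - ((55 + (-5 + 0)) - 150) = 1/(-594) - ((55 - 5) - 150) = -1/594 - (50 - 150) = -1/594 - 1*(-100) = -1/594 + 100 = 59399/594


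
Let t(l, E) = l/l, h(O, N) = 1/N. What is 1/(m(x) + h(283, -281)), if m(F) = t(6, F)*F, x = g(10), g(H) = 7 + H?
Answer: 281/4776 ≈ 0.058836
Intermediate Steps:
t(l, E) = 1
x = 17 (x = 7 + 10 = 17)
m(F) = F (m(F) = 1*F = F)
1/(m(x) + h(283, -281)) = 1/(17 + 1/(-281)) = 1/(17 - 1/281) = 1/(4776/281) = 281/4776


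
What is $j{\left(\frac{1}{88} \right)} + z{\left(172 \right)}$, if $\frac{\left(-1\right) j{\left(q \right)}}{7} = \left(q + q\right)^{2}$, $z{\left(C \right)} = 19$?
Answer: $\frac{36777}{1936} \approx 18.996$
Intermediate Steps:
$j{\left(q \right)} = - 28 q^{2}$ ($j{\left(q \right)} = - 7 \left(q + q\right)^{2} = - 7 \left(2 q\right)^{2} = - 7 \cdot 4 q^{2} = - 28 q^{2}$)
$j{\left(\frac{1}{88} \right)} + z{\left(172 \right)} = - 28 \left(\frac{1}{88}\right)^{2} + 19 = - \frac{28}{7744} + 19 = \left(-28\right) \frac{1}{7744} + 19 = - \frac{7}{1936} + 19 = \frac{36777}{1936}$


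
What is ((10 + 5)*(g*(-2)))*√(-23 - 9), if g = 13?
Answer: -1560*I*√2 ≈ -2206.2*I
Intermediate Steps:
((10 + 5)*(g*(-2)))*√(-23 - 9) = ((10 + 5)*(13*(-2)))*√(-23 - 9) = (15*(-26))*√(-32) = -1560*I*√2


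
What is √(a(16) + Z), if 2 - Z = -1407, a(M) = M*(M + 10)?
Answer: 5*√73 ≈ 42.720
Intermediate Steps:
a(M) = M*(10 + M)
Z = 1409 (Z = 2 - 1*(-1407) = 2 + 1407 = 1409)
√(a(16) + Z) = √(16*(10 + 16) + 1409) = √(16*26 + 1409) = √(416 + 1409) = √1825 = 5*√73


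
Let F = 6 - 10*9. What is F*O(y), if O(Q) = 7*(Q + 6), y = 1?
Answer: -4116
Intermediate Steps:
F = -84 (F = 6 - 90 = -84)
O(Q) = 42 + 7*Q (O(Q) = 7*(6 + Q) = 42 + 7*Q)
F*O(y) = -84*(42 + 7*1) = -84*(42 + 7) = -84*49 = -4116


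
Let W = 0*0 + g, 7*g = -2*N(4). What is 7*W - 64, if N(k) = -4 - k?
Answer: -48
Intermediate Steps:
g = 16/7 (g = (-2*(-4 - 1*4))/7 = (-2*(-4 - 4))/7 = (-2*(-8))/7 = (⅐)*16 = 16/7 ≈ 2.2857)
W = 16/7 (W = 0*0 + 16/7 = 0 + 16/7 = 16/7 ≈ 2.2857)
7*W - 64 = 7*(16/7) - 64 = 16 - 64 = -48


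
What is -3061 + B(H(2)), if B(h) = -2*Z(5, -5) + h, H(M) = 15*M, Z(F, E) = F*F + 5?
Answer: -3091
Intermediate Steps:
Z(F, E) = 5 + F² (Z(F, E) = F² + 5 = 5 + F²)
B(h) = -60 + h (B(h) = -2*(5 + 5²) + h = -2*(5 + 25) + h = -2*30 + h = -60 + h)
-3061 + B(H(2)) = -3061 + (-60 + 15*2) = -3061 + (-60 + 30) = -3061 - 30 = -3091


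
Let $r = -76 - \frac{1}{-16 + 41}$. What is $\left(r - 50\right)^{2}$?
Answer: $\frac{9928801}{625} \approx 15886.0$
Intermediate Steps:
$r = - \frac{1901}{25}$ ($r = -76 - \frac{1}{25} = - \frac{1901}{25} \approx -76.04$)
$\left(r - 50\right)^{2} = \left(- \frac{1901}{25} - 50\right)^{2} = \left(- \frac{3151}{25}\right)^{2} = \frac{9928801}{625}$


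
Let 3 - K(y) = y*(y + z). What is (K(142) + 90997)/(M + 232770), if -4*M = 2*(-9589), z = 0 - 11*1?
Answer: 144796/475129 ≈ 0.30475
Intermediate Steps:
z = -11 (z = 0 - 11 = -11)
K(y) = 3 - y*(-11 + y) (K(y) = 3 - y*(y - 11) = 3 - y*(-11 + y))
M = 9589/2 (M = -(-9589)/2 = -¼*(-19178) = 9589/2 ≈ 4794.5)
(K(142) + 90997)/(M + 232770) = ((3 - 1*142² + 11*142) + 90997)/(9589/2 + 232770) = ((3 - 1*20164 + 1562) + 90997)/(475129/2) = ((3 - 20164 + 1562) + 90997)*(2/475129) = (-18599 + 90997)*(2/475129) = 72398*(2/475129) = 144796/475129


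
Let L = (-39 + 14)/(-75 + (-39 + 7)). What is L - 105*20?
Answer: -224675/107 ≈ -2099.8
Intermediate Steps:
L = 25/107 (L = -25/(-75 - 32) = -25/(-107) = -25*(-1/107) = 25/107 ≈ 0.23364)
L - 105*20 = 25/107 - 105*20 = 25/107 - 2100 = -224675/107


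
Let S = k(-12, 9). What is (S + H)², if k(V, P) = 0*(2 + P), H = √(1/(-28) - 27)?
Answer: -757/28 ≈ -27.036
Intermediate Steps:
H = I*√5299/14 (H = √(-1/28 - 27) = √(-757/28) = I*√5299/14 ≈ 5.1996*I)
k(V, P) = 0
S = 0
(S + H)² = (0 + I*√5299/14)² = (I*√5299/14)² = -757/28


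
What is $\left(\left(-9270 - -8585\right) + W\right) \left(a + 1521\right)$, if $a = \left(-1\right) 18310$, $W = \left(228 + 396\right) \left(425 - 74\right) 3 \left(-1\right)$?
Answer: $11043082273$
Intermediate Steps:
$W = -657072$ ($W = 624 \cdot 351 \left(-3\right) = 219024 \left(-3\right) = -657072$)
$a = -18310$
$\left(\left(-9270 - -8585\right) + W\right) \left(a + 1521\right) = \left(\left(-9270 - -8585\right) - 657072\right) \left(-18310 + 1521\right) = \left(\left(-9270 + 8585\right) - 657072\right) \left(-16789\right) = \left(-685 - 657072\right) \left(-16789\right) = \left(-657757\right) \left(-16789\right) = 11043082273$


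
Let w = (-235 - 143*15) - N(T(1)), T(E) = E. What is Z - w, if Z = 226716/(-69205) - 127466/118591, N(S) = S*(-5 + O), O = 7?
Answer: 19513580987524/8207090155 ≈ 2377.6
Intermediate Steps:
N(S) = 2*S (N(S) = S*(-5 + 7) = S*2 = 2*S)
Z = -35707761686/8207090155 (Z = 226716*(-1/69205) - 127466*1/118591 = -226716/69205 - 127466/118591 = -35707761686/8207090155 ≈ -4.3508)
w = -2382 (w = (-235 - 143*15) - 2 = (-235 - 2145) - 1*2 = -2380 - 2 = -2382)
Z - w = -35707761686/8207090155 - 1*(-2382) = -35707761686/8207090155 + 2382 = 19513580987524/8207090155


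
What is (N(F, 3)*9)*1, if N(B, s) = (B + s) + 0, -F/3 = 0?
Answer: 27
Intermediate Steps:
F = 0 (F = -3*0 = 0)
N(B, s) = B + s
(N(F, 3)*9)*1 = ((0 + 3)*9)*1 = (3*9)*1 = 27*1 = 27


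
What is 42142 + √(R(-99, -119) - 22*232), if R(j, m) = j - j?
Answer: 42142 + 4*I*√319 ≈ 42142.0 + 71.442*I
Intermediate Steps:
R(j, m) = 0
42142 + √(R(-99, -119) - 22*232) = 42142 + √(0 - 22*232) = 42142 + √(0 - 5104) = 42142 + √(-5104) = 42142 + 4*I*√319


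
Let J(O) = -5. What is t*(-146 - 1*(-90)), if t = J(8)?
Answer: 280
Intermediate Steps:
t = -5
t*(-146 - 1*(-90)) = -5*(-146 - 1*(-90)) = -5*(-146 + 90) = -5*(-56) = 280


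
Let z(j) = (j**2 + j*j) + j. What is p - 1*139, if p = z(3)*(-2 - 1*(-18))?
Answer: 197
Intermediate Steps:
z(j) = j + 2*j**2 (z(j) = (j**2 + j**2) + j = 2*j**2 + j = j + 2*j**2)
p = 336 (p = (3*(1 + 2*3))*(-2 - 1*(-18)) = (3*(1 + 6))*(-2 + 18) = (3*7)*16 = 21*16 = 336)
p - 1*139 = 336 - 1*139 = 336 - 139 = 197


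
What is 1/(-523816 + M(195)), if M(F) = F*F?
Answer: -1/485791 ≈ -2.0585e-6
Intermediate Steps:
M(F) = F²
1/(-523816 + M(195)) = 1/(-523816 + 195²) = 1/(-523816 + 38025) = 1/(-485791) = -1/485791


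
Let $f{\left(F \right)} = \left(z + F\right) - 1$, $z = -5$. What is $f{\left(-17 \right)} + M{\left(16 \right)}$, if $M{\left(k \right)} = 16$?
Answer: $-7$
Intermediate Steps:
$f{\left(F \right)} = -6 + F$ ($f{\left(F \right)} = \left(-5 + F\right) - 1 = -6 + F$)
$f{\left(-17 \right)} + M{\left(16 \right)} = \left(-6 - 17\right) + 16 = -23 + 16 = -7$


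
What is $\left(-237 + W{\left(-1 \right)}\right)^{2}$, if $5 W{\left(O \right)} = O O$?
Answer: $\frac{1401856}{25} \approx 56074.0$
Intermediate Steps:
$W{\left(O \right)} = \frac{O^{2}}{5}$ ($W{\left(O \right)} = \frac{O O}{5} = \frac{O^{2}}{5}$)
$\left(-237 + W{\left(-1 \right)}\right)^{2} = \left(-237 + \frac{\left(-1\right)^{2}}{5}\right)^{2} = \left(-237 + \frac{1}{5} \cdot 1\right)^{2} = \left(-237 + \frac{1}{5}\right)^{2} = \left(- \frac{1184}{5}\right)^{2} = \frac{1401856}{25}$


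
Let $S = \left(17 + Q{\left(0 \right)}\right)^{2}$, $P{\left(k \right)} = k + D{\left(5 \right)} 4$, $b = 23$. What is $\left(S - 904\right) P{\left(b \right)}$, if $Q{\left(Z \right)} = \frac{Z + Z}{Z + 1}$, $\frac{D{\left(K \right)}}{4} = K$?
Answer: $-63345$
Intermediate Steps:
$D{\left(K \right)} = 4 K$
$P{\left(k \right)} = 80 + k$ ($P{\left(k \right)} = k + 4 \cdot 5 \cdot 4 = k + 20 \cdot 4 = k + 80 = 80 + k$)
$Q{\left(Z \right)} = \frac{2 Z}{1 + Z}$
$S = 289$ ($S = \left(17 + 2 \cdot 0 \frac{1}{1 + 0}\right)^{2} = \left(17 + 2 \cdot 0 \cdot 1^{-1}\right)^{2} = \left(17 + 2 \cdot 0 \cdot 1\right)^{2} = \left(17 + 0\right)^{2} = 17^{2} = 289$)
$\left(S - 904\right) P{\left(b \right)} = \left(289 - 904\right) \left(80 + 23\right) = \left(-615\right) 103 = -63345$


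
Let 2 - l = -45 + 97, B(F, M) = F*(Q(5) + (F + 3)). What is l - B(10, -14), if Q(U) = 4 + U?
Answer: -270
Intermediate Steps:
B(F, M) = F*(12 + F) (B(F, M) = F*((4 + 5) + (F + 3)) = F*(9 + (3 + F)) = F*(12 + F))
l = -50 (l = 2 - (-45 + 97) = 2 - 1*52 = 2 - 52 = -50)
l - B(10, -14) = -50 - 10*(12 + 10) = -50 - 10*22 = -50 - 1*220 = -50 - 220 = -270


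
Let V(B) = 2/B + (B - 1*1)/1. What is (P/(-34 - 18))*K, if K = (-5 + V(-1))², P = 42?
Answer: -1701/26 ≈ -65.423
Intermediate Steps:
V(B) = -1 + B + 2/B (V(B) = 2/B + (B - 1)*1 = 2/B + (-1 + B)*1 = 2/B + (-1 + B) = -1 + B + 2/B)
K = 81 (K = (-5 + (-1 - 1 + 2/(-1)))² = (-5 + (-1 - 1 + 2*(-1)))² = (-5 + (-1 - 1 - 2))² = (-5 - 4)² = (-9)² = 81)
(P/(-34 - 18))*K = (42/(-34 - 18))*81 = (42/(-52))*81 = (42*(-1/52))*81 = -21/26*81 = -1701/26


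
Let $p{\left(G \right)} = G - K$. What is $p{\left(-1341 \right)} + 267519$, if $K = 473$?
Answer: $265705$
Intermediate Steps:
$p{\left(G \right)} = -473 + G$ ($p{\left(G \right)} = G - 473 = -473 + G$)
$p{\left(-1341 \right)} + 267519 = \left(-473 - 1341\right) + 267519 = -1814 + 267519 = 265705$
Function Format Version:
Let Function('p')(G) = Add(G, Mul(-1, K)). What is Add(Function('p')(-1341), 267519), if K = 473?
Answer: 265705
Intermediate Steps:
Function('p')(G) = Add(-473, G) (Function('p')(G) = Add(G, Mul(-1, 473)) = Add(G, -473) = Add(-473, G))
Add(Function('p')(-1341), 267519) = Add(Add(-473, -1341), 267519) = Add(-1814, 267519) = 265705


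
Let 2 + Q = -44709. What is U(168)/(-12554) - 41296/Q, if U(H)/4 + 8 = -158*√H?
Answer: 259930368/280650947 + 632*√42/6277 ≈ 1.5787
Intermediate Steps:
Q = -44711 (Q = -2 - 44709 = -44711)
U(H) = -32 - 632*√H (U(H) = -32 + 4*(-158*√H) = -32 - 632*√H)
U(168)/(-12554) - 41296/Q = (-32 - 1264*√42)/(-12554) - 41296/(-44711) = (-32 - 1264*√42)*(-1/12554) - 41296*(-1/44711) = (-32 - 1264*√42)*(-1/12554) + 41296/44711 = (16/6277 + 632*√42/6277) + 41296/44711 = 259930368/280650947 + 632*√42/6277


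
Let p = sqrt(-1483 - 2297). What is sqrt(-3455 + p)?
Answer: sqrt(-3455 + 6*I*sqrt(105)) ≈ 0.523 + 58.782*I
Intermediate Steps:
p = 6*I*sqrt(105) (p = sqrt(-3780) = 6*I*sqrt(105) ≈ 61.482*I)
sqrt(-3455 + p) = sqrt(-3455 + 6*I*sqrt(105))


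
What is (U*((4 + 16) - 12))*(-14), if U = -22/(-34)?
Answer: -1232/17 ≈ -72.471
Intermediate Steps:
U = 11/17 (U = -22*(-1/34) = 11/17 ≈ 0.64706)
(U*((4 + 16) - 12))*(-14) = (11*((4 + 16) - 12)/17)*(-14) = (11*(20 - 12)/17)*(-14) = ((11/17)*8)*(-14) = (88/17)*(-14) = -1232/17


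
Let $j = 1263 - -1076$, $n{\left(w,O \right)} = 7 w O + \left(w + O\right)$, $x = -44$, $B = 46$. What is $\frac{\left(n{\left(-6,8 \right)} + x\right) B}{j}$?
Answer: $- \frac{17388}{2339} \approx -7.4339$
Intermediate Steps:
$n{\left(w,O \right)} = O + w + 7 O w$ ($n{\left(w,O \right)} = 7 O w + \left(O + w\right) = O + w + 7 O w$)
$j = 2339$ ($j = 1263 + 1076 = 2339$)
$\frac{\left(n{\left(-6,8 \right)} + x\right) B}{j} = \frac{\left(\left(8 - 6 + 7 \cdot 8 \left(-6\right)\right) - 44\right) 46}{2339} = \left(\left(8 - 6 - 336\right) - 44\right) 46 \cdot \frac{1}{2339} = \left(-334 - 44\right) 46 \cdot \frac{1}{2339} = \left(-378\right) 46 \cdot \frac{1}{2339} = \left(-17388\right) \frac{1}{2339} = - \frac{17388}{2339}$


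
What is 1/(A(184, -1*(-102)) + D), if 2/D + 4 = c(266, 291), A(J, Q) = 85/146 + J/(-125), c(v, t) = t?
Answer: -5237750/4624093 ≈ -1.1327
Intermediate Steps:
A(J, Q) = 85/146 - J/125 (A(J, Q) = 85*(1/146) + J*(-1/125) = 85/146 - J/125)
D = 2/287 (D = 2/(-4 + 291) = 2/287 ≈ 0.0069686)
1/(A(184, -1*(-102)) + D) = 1/((85/146 - 1/125*184) + 2/287) = 1/((85/146 - 184/125) + 2/287) = 1/(-16239/18250 + 2/287) = 1/(-4624093/5237750) = -5237750/4624093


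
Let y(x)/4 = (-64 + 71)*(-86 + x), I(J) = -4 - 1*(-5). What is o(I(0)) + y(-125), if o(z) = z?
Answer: -5907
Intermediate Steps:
I(J) = 1 (I(J) = -4 + 5 = 1)
y(x) = -2408 + 28*x (y(x) = 4*((-64 + 71)*(-86 + x)) = 4*(7*(-86 + x)) = 4*(-602 + 7*x) = -2408 + 28*x)
o(I(0)) + y(-125) = 1 + (-2408 + 28*(-125)) = 1 + (-2408 - 3500) = 1 - 5908 = -5907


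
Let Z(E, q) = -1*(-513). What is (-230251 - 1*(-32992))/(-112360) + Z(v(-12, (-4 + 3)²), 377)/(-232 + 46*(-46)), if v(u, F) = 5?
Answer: 101380863/65955320 ≈ 1.5371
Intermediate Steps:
Z(E, q) = 513
(-230251 - 1*(-32992))/(-112360) + Z(v(-12, (-4 + 3)²), 377)/(-232 + 46*(-46)) = (-230251 - 1*(-32992))/(-112360) + 513/(-232 + 46*(-46)) = (-230251 + 32992)*(-1/112360) + 513/(-232 - 2116) = -197259*(-1/112360) + 513/(-2348) = 197259/112360 + 513*(-1/2348) = 197259/112360 - 513/2348 = 101380863/65955320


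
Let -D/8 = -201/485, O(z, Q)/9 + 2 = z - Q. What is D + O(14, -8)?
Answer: 88908/485 ≈ 183.32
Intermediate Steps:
O(z, Q) = -18 - 9*Q + 9*z (O(z, Q) = -18 + 9*(z - Q) = -18 + (-9*Q + 9*z) = -18 - 9*Q + 9*z)
D = 1608/485 (D = -(-1608)/485 = -8*(-201/485) = 1608/485 ≈ 3.3155)
D + O(14, -8) = 1608/485 + (-18 - 9*(-8) + 9*14) = 1608/485 + (-18 + 72 + 126) = 1608/485 + 180 = 88908/485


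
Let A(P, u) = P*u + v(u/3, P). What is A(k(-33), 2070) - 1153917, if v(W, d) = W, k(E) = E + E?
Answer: -1289847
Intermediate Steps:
k(E) = 2*E
A(P, u) = u/3 + P*u (A(P, u) = P*u + u/3 = u/3 + P*u)
A(k(-33), 2070) - 1153917 = 2070*(⅓ + 2*(-33)) - 1153917 = 2070*(⅓ - 66) - 1153917 = 2070*(-197/3) - 1153917 = -135930 - 1153917 = -1289847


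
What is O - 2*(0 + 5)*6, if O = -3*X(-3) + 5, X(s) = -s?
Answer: -64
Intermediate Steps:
O = -4 (O = -(-3)*(-3) + 5 = -3*3 + 5 = -9 + 5 = -4)
O - 2*(0 + 5)*6 = -4 - 2*(0 + 5)*6 = -4 - 10*6 = -4 - 2*30 = -4 - 60 = -64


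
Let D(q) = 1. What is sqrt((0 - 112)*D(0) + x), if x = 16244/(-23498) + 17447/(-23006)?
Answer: I*sqrt(8625094270323402)/8719274 ≈ 10.651*I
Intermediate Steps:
x = -12639985/8719274 (x = 16244*(-1/23498) + 17447*(-1/23006) = -262/379 - 17447/23006 = -12639985/8719274 ≈ -1.4497)
sqrt((0 - 112)*D(0) + x) = sqrt((0 - 112)*1 - 12639985/8719274) = sqrt(-112*1 - 12639985/8719274) = sqrt(-112 - 12639985/8719274) = sqrt(-989198673/8719274) = I*sqrt(8625094270323402)/8719274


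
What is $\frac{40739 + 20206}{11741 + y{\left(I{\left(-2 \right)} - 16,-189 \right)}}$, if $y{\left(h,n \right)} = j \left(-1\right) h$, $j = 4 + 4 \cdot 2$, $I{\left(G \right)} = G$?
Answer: $\frac{60945}{11957} \approx 5.097$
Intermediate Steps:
$j = 12$ ($j = 4 + 8 = 12$)
$y{\left(h,n \right)} = - 12 h$ ($y{\left(h,n \right)} = 12 \left(-1\right) h = - 12 h$)
$\frac{40739 + 20206}{11741 + y{\left(I{\left(-2 \right)} - 16,-189 \right)}} = \frac{40739 + 20206}{11741 - 12 \left(-2 - 16\right)} = \frac{60945}{11741 - -216} = \frac{60945}{11741 + 216} = \frac{60945}{11957}$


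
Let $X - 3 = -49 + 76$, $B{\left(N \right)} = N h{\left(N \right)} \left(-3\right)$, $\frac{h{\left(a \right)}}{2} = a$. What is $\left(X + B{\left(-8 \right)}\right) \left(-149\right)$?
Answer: $52746$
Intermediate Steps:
$h{\left(a \right)} = 2 a$
$B{\left(N \right)} = - 6 N^{2}$ ($B{\left(N \right)} = N 2 N \left(-3\right) = 2 N^{2} \left(-3\right) = - 6 N^{2}$)
$X = 30$ ($X = 3 + \left(-49 + 76\right) = 3 + 27 = 30$)
$\left(X + B{\left(-8 \right)}\right) \left(-149\right) = \left(30 - 6 \left(-8\right)^{2}\right) \left(-149\right) = \left(30 - 384\right) \left(-149\right) = \left(-354\right) \left(-149\right) = 52746$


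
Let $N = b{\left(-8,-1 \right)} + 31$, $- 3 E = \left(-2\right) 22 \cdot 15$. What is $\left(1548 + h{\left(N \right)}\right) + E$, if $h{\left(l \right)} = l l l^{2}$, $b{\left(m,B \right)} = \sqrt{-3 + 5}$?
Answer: $936825 + 119412 \sqrt{2} \approx 1.1057 \cdot 10^{6}$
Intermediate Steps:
$E = 220$ ($E = - \frac{\left(-2\right) 22 \cdot 15}{3} = - \frac{\left(-44\right) 15}{3} = \left(- \frac{1}{3}\right) \left(-660\right) = 220$)
$b{\left(m,B \right)} = \sqrt{2}$
$N = 31 + \sqrt{2}$ ($N = \sqrt{2} + 31 = 31 + \sqrt{2} \approx 32.414$)
$h{\left(l \right)} = l^{4}$ ($h{\left(l \right)} = l^{2} l^{2} = l^{4}$)
$\left(1548 + h{\left(N \right)}\right) + E = \left(1548 + \left(31 + \sqrt{2}\right)^{4}\right) + 220 = 1768 + \left(31 + \sqrt{2}\right)^{4}$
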